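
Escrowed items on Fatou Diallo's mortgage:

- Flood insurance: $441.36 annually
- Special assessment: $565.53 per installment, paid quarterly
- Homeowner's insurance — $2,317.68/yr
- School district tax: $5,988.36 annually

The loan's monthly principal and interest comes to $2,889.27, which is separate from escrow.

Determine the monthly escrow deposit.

Flood insurance = $441.36 annually
Special assessment = $565.53 × 4 = $2,262.12 annually
Homeowner's insurance = $2,317.68 annually
School district tax = $5,988.36 annually
Total annual escrow = $11,009.52
Monthly = $11,009.52 ÷ 12 = $917.46

$917.46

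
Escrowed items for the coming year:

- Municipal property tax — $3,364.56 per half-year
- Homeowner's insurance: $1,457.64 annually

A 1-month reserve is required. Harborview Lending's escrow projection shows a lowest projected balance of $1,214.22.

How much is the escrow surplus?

Municipal property tax = $3,364.56 × 2 = $6,729.12
Homeowner's insurance = $1,457.64
Combined annual = $8,186.76
Monthly escrow = $8,186.76 / 12 = $682.23
Cushion = 1 × $682.23 = $682.23
Excess over cushion: $1,214.22 − $682.23 = $531.99

$531.99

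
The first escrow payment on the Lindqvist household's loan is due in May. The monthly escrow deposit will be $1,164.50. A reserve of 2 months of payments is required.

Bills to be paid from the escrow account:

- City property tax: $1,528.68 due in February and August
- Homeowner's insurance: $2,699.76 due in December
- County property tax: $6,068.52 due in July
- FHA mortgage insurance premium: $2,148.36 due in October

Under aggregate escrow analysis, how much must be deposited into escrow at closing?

Cushion = 2 × $1,164.50 = $2,329.00
Trial balance (start $0, +$1,164.50 each month, − disbursements):
  May: +$1,164.50 → $1,164.50
  Jun: +$1,164.50 → $2,329.00
  Jul: +$1,164.50 − $6,068.52 → -$2,575.02
  Aug: +$1,164.50 − $1,528.68 → -$2,939.20
  Sep: +$1,164.50 → -$1,774.70
  Oct: +$1,164.50 − $2,148.36 → -$2,758.56
  Nov: +$1,164.50 → -$1,594.06
  Dec: +$1,164.50 − $2,699.76 → -$3,129.32
  Jan: +$1,164.50 → -$1,964.82
  Feb: +$1,164.50 − $1,528.68 → -$2,329.00
  Mar: +$1,164.50 → -$1,164.50
  Apr: +$1,164.50 → $0.00
Lowest trial balance = -$3,129.32 (Dec)
Initial deposit = cushion − low point = $2,329.00 − (-$3,129.32) = $5,458.32

$5,458.32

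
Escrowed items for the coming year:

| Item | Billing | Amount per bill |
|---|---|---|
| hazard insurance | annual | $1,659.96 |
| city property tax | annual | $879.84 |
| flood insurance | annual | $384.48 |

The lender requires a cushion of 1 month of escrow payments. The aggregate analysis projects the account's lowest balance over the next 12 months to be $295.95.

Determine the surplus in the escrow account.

$52.26

Hazard insurance: $1,659.96/yr
City property tax: $879.84/yr
Flood insurance: $384.48/yr
Annual escrow total = $2,924.28
Monthly escrow = $2,924.28 ÷ 12 = $243.69
Cushion = 1 × $243.69 = $243.69
Excess over cushion: $295.95 − $243.69 = $52.26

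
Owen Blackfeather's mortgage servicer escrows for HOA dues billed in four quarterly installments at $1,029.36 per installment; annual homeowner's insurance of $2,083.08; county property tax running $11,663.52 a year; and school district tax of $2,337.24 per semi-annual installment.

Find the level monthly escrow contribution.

HOA dues — $1,029.36 × 4 = $4,117.44 annually
Homeowner's insurance — $2,083.08 annually
County property tax — $11,663.52 annually
School district tax — $2,337.24 × 2 = $4,674.48 annually
Total annual escrow = $4,117.44 + $2,083.08 + $11,663.52 + $4,674.48 = $22,538.52
Per month = $22,538.52 ÷ 12 = $1,878.21

$1,878.21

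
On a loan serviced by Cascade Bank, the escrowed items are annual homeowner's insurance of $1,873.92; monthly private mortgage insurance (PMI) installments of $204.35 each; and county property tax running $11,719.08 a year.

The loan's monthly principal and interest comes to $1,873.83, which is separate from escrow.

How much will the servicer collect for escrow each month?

$1,337.10

Homeowner's insurance: $1,873.92 annually
Private mortgage insurance (PMI): $204.35 × 12 = $2,452.20 annually
County property tax: $11,719.08 annually
Annual escrow total = $16,045.20
Per month = $16,045.20 / 12 = $1,337.10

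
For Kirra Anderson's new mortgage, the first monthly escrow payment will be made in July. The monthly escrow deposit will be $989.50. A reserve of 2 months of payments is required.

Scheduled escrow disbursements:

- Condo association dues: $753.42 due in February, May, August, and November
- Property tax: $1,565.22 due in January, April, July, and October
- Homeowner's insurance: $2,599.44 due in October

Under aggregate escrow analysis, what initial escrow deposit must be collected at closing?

Cushion = 2 × $989.50 = $1,979.00
Trial balance (start $0, +$989.50 each month, − disbursements):
  Jul: +$989.50 − $1,565.22 → -$575.72
  Aug: +$989.50 − $753.42 → -$339.64
  Sep: +$989.50 → $649.86
  Oct: +$989.50 − $4,164.66 → -$2,525.30
  Nov: +$989.50 − $753.42 → -$2,289.22
  Dec: +$989.50 → -$1,299.72
  Jan: +$989.50 − $1,565.22 → -$1,875.44
  Feb: +$989.50 − $753.42 → -$1,639.36
  Mar: +$989.50 → -$649.86
  Apr: +$989.50 − $1,565.22 → -$1,225.58
  May: +$989.50 − $753.42 → -$989.50
  Jun: +$989.50 → $0.00
Lowest trial balance = -$2,525.30 (Oct)
Initial deposit = cushion − low point = $1,979.00 − (-$2,525.30) = $4,504.30

$4,504.30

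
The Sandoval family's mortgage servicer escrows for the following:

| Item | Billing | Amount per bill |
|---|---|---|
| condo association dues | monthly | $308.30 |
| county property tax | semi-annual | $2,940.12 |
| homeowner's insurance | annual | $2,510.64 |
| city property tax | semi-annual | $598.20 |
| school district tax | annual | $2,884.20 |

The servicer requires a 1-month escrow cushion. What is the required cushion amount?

$1,347.59

Condo association dues: $308.30 × 12 = $3,699.60/yr
County property tax: $2,940.12 × 2 = $5,880.24/yr
Homeowner's insurance: $2,510.64/yr
City property tax: $598.20 × 2 = $1,196.40/yr
School district tax: $2,884.20/yr
Yearly total = $3,699.60 + $5,880.24 + $2,510.64 + $1,196.40 + $2,884.20 = $16,171.08
Base monthly escrow = $16,171.08 ÷ 12 = $1,347.59
Cushion = 1 × $1,347.59 = $1,347.59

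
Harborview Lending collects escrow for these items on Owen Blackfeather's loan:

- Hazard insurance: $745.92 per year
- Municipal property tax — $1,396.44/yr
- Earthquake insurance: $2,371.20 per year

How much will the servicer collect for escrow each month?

$376.13

Hazard insurance — $745.92 per year
Municipal property tax — $1,396.44 per year
Earthquake insurance — $2,371.20 per year
Total per year = $4,513.56
Monthly = $4,513.56 / 12 = $376.13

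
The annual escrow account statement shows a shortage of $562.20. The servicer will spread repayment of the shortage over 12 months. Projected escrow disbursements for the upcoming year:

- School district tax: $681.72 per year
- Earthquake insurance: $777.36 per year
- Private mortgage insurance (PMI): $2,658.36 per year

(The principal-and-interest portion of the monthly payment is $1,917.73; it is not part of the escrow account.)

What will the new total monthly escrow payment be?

$389.97

School district tax: $681.72/yr
Earthquake insurance: $777.36/yr
Private mortgage insurance (PMI): $2,658.36/yr
Total per year = $681.72 + $777.36 + $2,658.36 = $4,117.44
Base monthly escrow = $4,117.44 ÷ 12 = $343.12
Shortage per month = $562.20 / 12 = $46.85
New monthly escrow = $343.12 + $46.85 = $389.97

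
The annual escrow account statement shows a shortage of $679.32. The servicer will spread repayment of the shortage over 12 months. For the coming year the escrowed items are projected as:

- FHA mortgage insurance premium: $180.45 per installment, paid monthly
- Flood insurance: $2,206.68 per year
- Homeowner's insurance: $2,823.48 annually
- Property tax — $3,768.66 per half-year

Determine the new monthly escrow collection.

$1,284.35

FHA mortgage insurance premium — $180.45 × 12 = $2,165.40 annually
Flood insurance — $2,206.68 annually
Homeowner's insurance — $2,823.48 annually
Property tax — $3,768.66 × 2 = $7,537.32 annually
Yearly total = $14,732.88
Monthly = $14,732.88 / 12 = $1,227.74
Monthly shortage recovery: $679.32 / 12 = $56.61
New monthly escrow = $1,227.74 + $56.61 = $1,284.35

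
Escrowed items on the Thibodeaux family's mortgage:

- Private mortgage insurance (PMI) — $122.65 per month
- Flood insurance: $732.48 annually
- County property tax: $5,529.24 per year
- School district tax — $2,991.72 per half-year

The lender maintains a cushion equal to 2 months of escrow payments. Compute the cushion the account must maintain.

Private mortgage insurance (PMI): $122.65 × 12 = $1,471.80 per year
Flood insurance: $732.48 per year
County property tax: $5,529.24 per year
School district tax: $2,991.72 × 2 = $5,983.44 per year
Yearly total = $1,471.80 + $732.48 + $5,529.24 + $5,983.44 = $13,716.96
Per month = $13,716.96 / 12 = $1,143.08
Required cushion = 2 × $1,143.08 = $2,286.16

$2,286.16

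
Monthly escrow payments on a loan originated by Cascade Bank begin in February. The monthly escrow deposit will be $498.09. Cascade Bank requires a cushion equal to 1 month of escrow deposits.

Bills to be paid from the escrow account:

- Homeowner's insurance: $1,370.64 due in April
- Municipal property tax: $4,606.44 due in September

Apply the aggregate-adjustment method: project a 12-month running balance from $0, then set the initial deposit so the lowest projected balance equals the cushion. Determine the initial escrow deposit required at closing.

Cushion = 1 × $498.09 = $498.09
Trial balance (start $0, +$498.09 each month, − disbursements):
  Feb: +$498.09 → $498.09
  Mar: +$498.09 → $996.18
  Apr: +$498.09 − $1,370.64 → $123.63
  May: +$498.09 → $621.72
  Jun: +$498.09 → $1,119.81
  Jul: +$498.09 → $1,617.90
  Aug: +$498.09 → $2,115.99
  Sep: +$498.09 − $4,606.44 → -$1,992.36
  Oct: +$498.09 → -$1,494.27
  Nov: +$498.09 → -$996.18
  Dec: +$498.09 → -$498.09
  Jan: +$498.09 → $0.00
Lowest trial balance = -$1,992.36 (Sep)
Initial deposit = cushion − low point = $498.09 − (-$1,992.36) = $2,490.45

$2,490.45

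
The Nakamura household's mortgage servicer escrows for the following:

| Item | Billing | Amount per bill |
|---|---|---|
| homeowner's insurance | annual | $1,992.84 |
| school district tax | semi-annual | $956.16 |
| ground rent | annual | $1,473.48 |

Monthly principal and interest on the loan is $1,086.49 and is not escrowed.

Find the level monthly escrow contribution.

Homeowner's insurance = $1,992.84 annually
School district tax = $956.16 × 2 = $1,912.32 annually
Ground rent = $1,473.48 annually
Yearly total = $5,378.64
Base monthly escrow = $5,378.64 ÷ 12 = $448.22

$448.22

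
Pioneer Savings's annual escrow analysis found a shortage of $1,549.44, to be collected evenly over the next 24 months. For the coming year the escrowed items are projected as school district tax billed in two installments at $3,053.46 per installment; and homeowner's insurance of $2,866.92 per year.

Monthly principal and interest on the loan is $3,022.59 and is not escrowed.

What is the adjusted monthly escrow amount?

$812.38

School district tax = $3,053.46 × 2 = $6,106.92 annually
Homeowner's insurance = $2,866.92 annually
Combined annual = $6,106.92 + $2,866.92 = $8,973.84
Base monthly escrow = $8,973.84 ÷ 12 = $747.82
Shortage spread = $1,549.44 / 24 = $64.56/mo
Adjusted monthly = $747.82 + $64.56 = $812.38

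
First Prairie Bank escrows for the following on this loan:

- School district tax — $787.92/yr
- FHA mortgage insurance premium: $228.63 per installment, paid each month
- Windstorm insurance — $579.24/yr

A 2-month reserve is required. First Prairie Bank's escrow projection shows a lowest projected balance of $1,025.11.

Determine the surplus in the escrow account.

$339.99

School district tax = $787.92 annually
FHA mortgage insurance premium = $228.63 × 12 = $2,743.56 annually
Windstorm insurance = $579.24 annually
Combined annual = $4,110.72
Base monthly escrow = $4,110.72 / 12 = $342.56
Required cushion = 2 × $342.56 = $685.12
Excess over cushion: $1,025.11 − $685.12 = $339.99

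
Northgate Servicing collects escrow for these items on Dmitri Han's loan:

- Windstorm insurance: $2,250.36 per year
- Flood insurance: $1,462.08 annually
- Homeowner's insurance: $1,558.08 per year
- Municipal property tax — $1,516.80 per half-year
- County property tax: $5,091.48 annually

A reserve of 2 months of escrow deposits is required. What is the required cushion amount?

Windstorm insurance: $2,250.36
Flood insurance: $1,462.08
Homeowner's insurance: $1,558.08
Municipal property tax: $1,516.80 × 2 = $3,033.60
County property tax: $5,091.48
Combined annual = $2,250.36 + $1,462.08 + $1,558.08 + $3,033.60 + $5,091.48 = $13,395.60
Base monthly escrow = $13,395.60 ÷ 12 = $1,116.30
Reserve = 2 × $1,116.30 = $2,232.60

$2,232.60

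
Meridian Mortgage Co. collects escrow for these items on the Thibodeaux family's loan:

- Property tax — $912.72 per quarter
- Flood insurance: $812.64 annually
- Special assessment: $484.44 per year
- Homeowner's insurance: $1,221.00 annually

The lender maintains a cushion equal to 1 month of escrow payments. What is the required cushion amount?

$514.08

Property tax: $912.72 × 4 = $3,650.88 per year
Flood insurance: $812.64 per year
Special assessment: $484.44 per year
Homeowner's insurance: $1,221.00 per year
Yearly total = $3,650.88 + $812.64 + $484.44 + $1,221.00 = $6,168.96
Base monthly escrow = $6,168.96 / 12 = $514.08
Cushion = 1 × $514.08 = $514.08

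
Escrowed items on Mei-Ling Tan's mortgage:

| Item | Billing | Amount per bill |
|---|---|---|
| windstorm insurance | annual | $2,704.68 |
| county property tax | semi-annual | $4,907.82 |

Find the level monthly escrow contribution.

$1,043.36

Windstorm insurance: $2,704.68/yr
County property tax: $4,907.82 × 2 = $9,815.64/yr
Total per year = $2,704.68 + $9,815.64 = $12,520.32
Base monthly escrow = $12,520.32 / 12 = $1,043.36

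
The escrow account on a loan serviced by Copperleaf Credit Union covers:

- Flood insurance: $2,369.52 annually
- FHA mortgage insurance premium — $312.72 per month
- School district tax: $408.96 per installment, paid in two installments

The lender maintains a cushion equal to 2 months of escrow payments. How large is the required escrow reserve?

$1,156.68

Flood insurance = $2,369.52/yr
FHA mortgage insurance premium = $312.72 × 12 = $3,752.64/yr
School district tax = $408.96 × 2 = $817.92/yr
Annual escrow total = $2,369.52 + $3,752.64 + $817.92 = $6,940.08
Base monthly escrow = $6,940.08 / 12 = $578.34
Cushion = 2 × $578.34 = $1,156.68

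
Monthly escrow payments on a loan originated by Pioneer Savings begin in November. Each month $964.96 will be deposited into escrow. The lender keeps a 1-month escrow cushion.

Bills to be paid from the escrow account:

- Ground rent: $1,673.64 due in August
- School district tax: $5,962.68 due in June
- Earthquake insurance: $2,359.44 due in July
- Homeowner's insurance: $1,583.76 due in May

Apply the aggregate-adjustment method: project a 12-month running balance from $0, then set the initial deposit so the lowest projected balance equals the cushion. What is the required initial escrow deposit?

Cushion = 1 × $964.96 = $964.96
Trial balance (start $0, +$964.96 each month, − disbursements):
  Nov: +$964.96 → $964.96
  Dec: +$964.96 → $1,929.92
  Jan: +$964.96 → $2,894.88
  Feb: +$964.96 → $3,859.84
  Mar: +$964.96 → $4,824.80
  Apr: +$964.96 → $5,789.76
  May: +$964.96 − $1,583.76 → $5,170.96
  Jun: +$964.96 − $5,962.68 → $173.24
  Jul: +$964.96 − $2,359.44 → -$1,221.24
  Aug: +$964.96 − $1,673.64 → -$1,929.92
  Sep: +$964.96 → -$964.96
  Oct: +$964.96 → $0.00
Lowest trial balance = -$1,929.92 (Aug)
Initial deposit = cushion − low point = $964.96 − (-$1,929.92) = $2,894.88

$2,894.88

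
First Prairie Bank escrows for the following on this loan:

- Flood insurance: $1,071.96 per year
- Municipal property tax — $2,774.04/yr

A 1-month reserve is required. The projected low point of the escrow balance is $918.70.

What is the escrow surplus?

Flood insurance: $1,071.96
Municipal property tax: $2,774.04
Yearly total = $3,846.00
Base monthly escrow = $3,846.00 / 12 = $320.50
Cushion = 1 × $320.50 = $320.50
Excess over cushion: $918.70 − $320.50 = $598.20

$598.20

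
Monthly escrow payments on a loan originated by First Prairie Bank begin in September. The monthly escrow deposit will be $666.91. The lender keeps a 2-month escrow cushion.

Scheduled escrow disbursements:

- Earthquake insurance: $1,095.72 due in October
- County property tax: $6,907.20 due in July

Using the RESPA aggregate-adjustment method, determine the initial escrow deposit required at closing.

Cushion = 2 × $666.91 = $1,333.82
Trial balance (start $0, +$666.91 each month, − disbursements):
  Sep: +$666.91 → $666.91
  Oct: +$666.91 − $1,095.72 → $238.10
  Nov: +$666.91 → $905.01
  Dec: +$666.91 → $1,571.92
  Jan: +$666.91 → $2,238.83
  Feb: +$666.91 → $2,905.74
  Mar: +$666.91 → $3,572.65
  Apr: +$666.91 → $4,239.56
  May: +$666.91 → $4,906.47
  Jun: +$666.91 → $5,573.38
  Jul: +$666.91 − $6,907.20 → -$666.91
  Aug: +$666.91 → $0.00
Lowest trial balance = -$666.91 (Jul)
Initial deposit = cushion − low point = $1,333.82 − (-$666.91) = $2,000.73

$2,000.73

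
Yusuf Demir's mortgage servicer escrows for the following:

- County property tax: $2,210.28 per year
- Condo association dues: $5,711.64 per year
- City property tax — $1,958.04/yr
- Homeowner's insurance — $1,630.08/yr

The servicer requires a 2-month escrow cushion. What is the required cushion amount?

$1,918.34

County property tax = $2,210.28 per year
Condo association dues = $5,711.64 per year
City property tax = $1,958.04 per year
Homeowner's insurance = $1,630.08 per year
Annual escrow total = $11,510.04
Monthly escrow = $11,510.04 / 12 = $959.17
Required cushion = 2 × $959.17 = $1,918.34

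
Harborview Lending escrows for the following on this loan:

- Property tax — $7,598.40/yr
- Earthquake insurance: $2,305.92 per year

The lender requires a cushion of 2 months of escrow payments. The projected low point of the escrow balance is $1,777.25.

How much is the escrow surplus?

$126.53

Property tax — $7,598.40 annually
Earthquake insurance — $2,305.92 annually
Yearly total = $9,904.32
Monthly escrow = $9,904.32 ÷ 12 = $825.36
Required cushion = 2 × $825.36 = $1,650.72
Excess over cushion: $1,777.25 − $1,650.72 = $126.53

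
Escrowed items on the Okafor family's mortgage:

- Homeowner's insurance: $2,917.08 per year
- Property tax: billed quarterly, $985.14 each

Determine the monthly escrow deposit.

Homeowner's insurance — $2,917.08
Property tax — $985.14 × 4 = $3,940.56
Total per year = $6,857.64
Monthly escrow = $6,857.64 ÷ 12 = $571.47

$571.47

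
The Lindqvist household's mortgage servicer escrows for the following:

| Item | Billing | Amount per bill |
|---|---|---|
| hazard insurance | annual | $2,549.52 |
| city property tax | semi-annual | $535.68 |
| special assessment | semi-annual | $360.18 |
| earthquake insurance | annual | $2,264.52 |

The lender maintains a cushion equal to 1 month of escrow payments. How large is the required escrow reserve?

Hazard insurance = $2,549.52
City property tax = $535.68 × 2 = $1,071.36
Special assessment = $360.18 × 2 = $720.36
Earthquake insurance = $2,264.52
Total annual escrow = $2,549.52 + $1,071.36 + $720.36 + $2,264.52 = $6,605.76
Monthly = $6,605.76 ÷ 12 = $550.48
Required cushion = 1 × $550.48 = $550.48

$550.48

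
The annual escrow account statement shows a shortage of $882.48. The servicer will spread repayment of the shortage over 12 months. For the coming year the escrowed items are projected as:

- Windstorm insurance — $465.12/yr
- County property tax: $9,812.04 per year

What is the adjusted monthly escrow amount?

Windstorm insurance = $465.12 annually
County property tax = $9,812.04 annually
Combined annual = $465.12 + $9,812.04 = $10,277.16
Monthly escrow = $10,277.16 / 12 = $856.43
Monthly shortage recovery: $882.48 / 12 = $73.54
Adjusted monthly = $856.43 + $73.54 = $929.97

$929.97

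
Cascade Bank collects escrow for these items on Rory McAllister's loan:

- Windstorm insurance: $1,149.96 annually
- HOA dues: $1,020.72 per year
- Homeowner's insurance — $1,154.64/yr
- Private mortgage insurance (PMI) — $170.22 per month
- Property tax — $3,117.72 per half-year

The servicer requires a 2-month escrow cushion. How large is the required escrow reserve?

Windstorm insurance — $1,149.96
HOA dues — $1,020.72
Homeowner's insurance — $1,154.64
Private mortgage insurance (PMI) — $170.22 × 12 = $2,042.64
Property tax — $3,117.72 × 2 = $6,235.44
Annual escrow total = $1,149.96 + $1,020.72 + $1,154.64 + $2,042.64 + $6,235.44 = $11,603.40
Per month = $11,603.40 ÷ 12 = $966.95
Reserve = 2 × $966.95 = $1,933.90

$1,933.90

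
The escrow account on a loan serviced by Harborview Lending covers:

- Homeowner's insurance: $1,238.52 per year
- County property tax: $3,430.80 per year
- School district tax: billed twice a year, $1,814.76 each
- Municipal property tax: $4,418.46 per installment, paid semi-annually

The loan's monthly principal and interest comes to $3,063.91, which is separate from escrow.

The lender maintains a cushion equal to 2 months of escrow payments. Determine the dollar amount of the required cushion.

Homeowner's insurance — $1,238.52 per year
County property tax — $3,430.80 per year
School district tax — $1,814.76 × 2 = $3,629.52 per year
Municipal property tax — $4,418.46 × 2 = $8,836.92 per year
Annual escrow total = $1,238.52 + $3,430.80 + $3,629.52 + $8,836.92 = $17,135.76
Monthly escrow = $17,135.76 ÷ 12 = $1,427.98
Reserve = 2 × $1,427.98 = $2,855.96

$2,855.96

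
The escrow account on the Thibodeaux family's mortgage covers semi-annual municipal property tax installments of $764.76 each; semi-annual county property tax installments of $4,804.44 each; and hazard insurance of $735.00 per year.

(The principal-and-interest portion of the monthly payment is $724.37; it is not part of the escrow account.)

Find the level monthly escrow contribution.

Municipal property tax = $764.76 × 2 = $1,529.52 annually
County property tax = $4,804.44 × 2 = $9,608.88 annually
Hazard insurance = $735.00 annually
Total annual escrow = $11,873.40
Monthly = $11,873.40 ÷ 12 = $989.45

$989.45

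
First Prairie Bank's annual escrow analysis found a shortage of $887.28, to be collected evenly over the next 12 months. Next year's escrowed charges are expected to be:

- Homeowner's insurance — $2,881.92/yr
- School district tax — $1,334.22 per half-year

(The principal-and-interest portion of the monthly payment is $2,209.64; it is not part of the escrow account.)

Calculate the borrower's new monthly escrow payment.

Homeowner's insurance — $2,881.92
School district tax — $1,334.22 × 2 = $2,668.44
Annual escrow total = $2,881.92 + $2,668.44 = $5,550.36
Base monthly escrow = $5,550.36 / 12 = $462.53
Monthly shortage recovery: $887.28 ÷ 12 = $73.94
Adjusted monthly = $462.53 + $73.94 = $536.47

$536.47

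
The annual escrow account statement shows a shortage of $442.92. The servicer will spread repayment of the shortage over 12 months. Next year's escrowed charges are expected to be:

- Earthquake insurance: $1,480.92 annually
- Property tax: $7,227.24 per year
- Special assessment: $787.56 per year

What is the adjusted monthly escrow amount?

$828.22

Earthquake insurance: $1,480.92 annually
Property tax: $7,227.24 annually
Special assessment: $787.56 annually
Total per year = $1,480.92 + $7,227.24 + $787.56 = $9,495.72
Monthly escrow = $9,495.72 ÷ 12 = $791.31
Monthly shortage recovery: $442.92 ÷ 12 = $36.91
New monthly escrow = $791.31 + $36.91 = $828.22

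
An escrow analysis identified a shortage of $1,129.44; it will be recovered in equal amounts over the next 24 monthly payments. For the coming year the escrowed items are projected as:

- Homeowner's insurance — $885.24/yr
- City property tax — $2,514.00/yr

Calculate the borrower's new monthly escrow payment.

Homeowner's insurance: $885.24/yr
City property tax: $2,514.00/yr
Annual escrow total = $3,399.24
Monthly escrow = $3,399.24 / 12 = $283.27
Shortage spread = $1,129.44 / 24 = $47.06/mo
New monthly escrow = $283.27 + $47.06 = $330.33

$330.33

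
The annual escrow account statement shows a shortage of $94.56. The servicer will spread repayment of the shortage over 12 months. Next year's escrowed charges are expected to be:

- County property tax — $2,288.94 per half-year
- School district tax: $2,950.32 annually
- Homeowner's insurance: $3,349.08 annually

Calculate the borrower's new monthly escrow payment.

County property tax — $2,288.94 × 2 = $4,577.88 per year
School district tax — $2,950.32 per year
Homeowner's insurance — $3,349.08 per year
Yearly total = $4,577.88 + $2,950.32 + $3,349.08 = $10,877.28
Monthly = $10,877.28 / 12 = $906.44
Shortage spread = $94.56 / 12 = $7.88/mo
Adjusted monthly = $906.44 + $7.88 = $914.32

$914.32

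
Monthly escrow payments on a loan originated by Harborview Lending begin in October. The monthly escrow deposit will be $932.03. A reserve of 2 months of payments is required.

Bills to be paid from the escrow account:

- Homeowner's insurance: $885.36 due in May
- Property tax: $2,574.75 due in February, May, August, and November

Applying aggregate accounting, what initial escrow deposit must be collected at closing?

Cushion = 2 × $932.03 = $1,864.06
Trial balance (start $0, +$932.03 each month, − disbursements):
  Oct: +$932.03 → $932.03
  Nov: +$932.03 − $2,574.75 → -$710.69
  Dec: +$932.03 → $221.34
  Jan: +$932.03 → $1,153.37
  Feb: +$932.03 − $2,574.75 → -$489.35
  Mar: +$932.03 → $442.68
  Apr: +$932.03 → $1,374.71
  May: +$932.03 − $3,460.11 → -$1,153.37
  Jun: +$932.03 → -$221.34
  Jul: +$932.03 → $710.69
  Aug: +$932.03 − $2,574.75 → -$932.03
  Sep: +$932.03 → $0.00
Lowest trial balance = -$1,153.37 (May)
Initial deposit = cushion − low point = $1,864.06 − (-$1,153.37) = $3,017.43

$3,017.43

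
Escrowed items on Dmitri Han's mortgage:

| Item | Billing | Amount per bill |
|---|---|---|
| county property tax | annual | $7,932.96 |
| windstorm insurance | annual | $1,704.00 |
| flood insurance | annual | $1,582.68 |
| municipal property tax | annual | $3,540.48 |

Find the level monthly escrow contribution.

County property tax = $7,932.96
Windstorm insurance = $1,704.00
Flood insurance = $1,582.68
Municipal property tax = $3,540.48
Annual escrow total = $14,760.12
Monthly escrow = $14,760.12 / 12 = $1,230.01

$1,230.01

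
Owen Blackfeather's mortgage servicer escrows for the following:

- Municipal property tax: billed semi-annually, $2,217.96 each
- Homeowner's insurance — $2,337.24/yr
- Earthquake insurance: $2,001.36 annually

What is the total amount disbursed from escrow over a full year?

Municipal property tax — $2,217.96 × 2 = $4,435.92 per year
Homeowner's insurance — $2,337.24 per year
Earthquake insurance — $2,001.36 per year
Yearly total = $4,435.92 + $2,337.24 + $2,001.36 = $8,774.52

$8,774.52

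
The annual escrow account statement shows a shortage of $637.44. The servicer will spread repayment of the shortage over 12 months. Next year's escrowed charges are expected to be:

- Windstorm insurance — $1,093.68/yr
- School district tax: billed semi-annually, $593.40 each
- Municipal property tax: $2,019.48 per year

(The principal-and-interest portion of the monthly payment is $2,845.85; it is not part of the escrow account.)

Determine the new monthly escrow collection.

$411.45

Windstorm insurance = $1,093.68
School district tax = $593.40 × 2 = $1,186.80
Municipal property tax = $2,019.48
Total annual escrow = $1,093.68 + $1,186.80 + $2,019.48 = $4,299.96
Per month = $4,299.96 / 12 = $358.33
Monthly shortage recovery: $637.44 / 12 = $53.12
Adjusted monthly = $358.33 + $53.12 = $411.45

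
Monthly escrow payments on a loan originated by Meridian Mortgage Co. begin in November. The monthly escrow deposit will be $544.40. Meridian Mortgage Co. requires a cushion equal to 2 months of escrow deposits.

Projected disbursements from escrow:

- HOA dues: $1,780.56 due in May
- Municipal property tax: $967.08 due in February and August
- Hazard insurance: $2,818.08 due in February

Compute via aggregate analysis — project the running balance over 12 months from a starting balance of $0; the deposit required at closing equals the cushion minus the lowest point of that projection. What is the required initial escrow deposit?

Cushion = 2 × $544.40 = $1,088.80
Trial balance (start $0, +$544.40 each month, − disbursements):
  Nov: +$544.40 → $544.40
  Dec: +$544.40 → $1,088.80
  Jan: +$544.40 → $1,633.20
  Feb: +$544.40 − $3,785.16 → -$1,607.56
  Mar: +$544.40 → -$1,063.16
  Apr: +$544.40 → -$518.76
  May: +$544.40 − $1,780.56 → -$1,754.92
  Jun: +$544.40 → -$1,210.52
  Jul: +$544.40 → -$666.12
  Aug: +$544.40 − $967.08 → -$1,088.80
  Sep: +$544.40 → -$544.40
  Oct: +$544.40 → $0.00
Lowest trial balance = -$1,754.92 (May)
Initial deposit = cushion − low point = $1,088.80 − (-$1,754.92) = $2,843.72

$2,843.72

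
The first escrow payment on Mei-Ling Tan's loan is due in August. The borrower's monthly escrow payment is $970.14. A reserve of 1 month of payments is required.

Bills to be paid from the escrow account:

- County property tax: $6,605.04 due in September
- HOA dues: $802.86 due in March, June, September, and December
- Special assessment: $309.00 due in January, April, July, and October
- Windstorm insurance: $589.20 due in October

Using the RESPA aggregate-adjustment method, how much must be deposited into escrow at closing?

$6,437.76

Cushion = 1 × $970.14 = $970.14
Trial balance (start $0, +$970.14 each month, − disbursements):
  Aug: +$970.14 → $970.14
  Sep: +$970.14 − $7,407.90 → -$5,467.62
  Oct: +$970.14 − $898.20 → -$5,395.68
  Nov: +$970.14 → -$4,425.54
  Dec: +$970.14 − $802.86 → -$4,258.26
  Jan: +$970.14 − $309.00 → -$3,597.12
  Feb: +$970.14 → -$2,626.98
  Mar: +$970.14 − $802.86 → -$2,459.70
  Apr: +$970.14 − $309.00 → -$1,798.56
  May: +$970.14 → -$828.42
  Jun: +$970.14 − $802.86 → -$661.14
  Jul: +$970.14 − $309.00 → $0.00
Lowest trial balance = -$5,467.62 (Sep)
Initial deposit = cushion − low point = $970.14 − (-$5,467.62) = $6,437.76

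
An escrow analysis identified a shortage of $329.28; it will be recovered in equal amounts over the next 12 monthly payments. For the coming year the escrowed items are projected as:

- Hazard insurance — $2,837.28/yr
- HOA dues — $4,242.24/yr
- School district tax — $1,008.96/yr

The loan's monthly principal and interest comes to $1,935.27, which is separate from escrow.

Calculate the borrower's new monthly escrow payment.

$701.48

Hazard insurance = $2,837.28 per year
HOA dues = $4,242.24 per year
School district tax = $1,008.96 per year
Yearly total = $2,837.28 + $4,242.24 + $1,008.96 = $8,088.48
Base monthly escrow = $8,088.48 / 12 = $674.04
Shortage per month = $329.28 ÷ 12 = $27.44
New monthly escrow = $674.04 + $27.44 = $701.48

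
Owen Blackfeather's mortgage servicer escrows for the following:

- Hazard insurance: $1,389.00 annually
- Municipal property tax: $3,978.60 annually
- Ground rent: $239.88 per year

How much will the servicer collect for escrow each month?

Hazard insurance — $1,389.00
Municipal property tax — $3,978.60
Ground rent — $239.88
Annual escrow total = $1,389.00 + $3,978.60 + $239.88 = $5,607.48
Base monthly escrow = $5,607.48 / 12 = $467.29

$467.29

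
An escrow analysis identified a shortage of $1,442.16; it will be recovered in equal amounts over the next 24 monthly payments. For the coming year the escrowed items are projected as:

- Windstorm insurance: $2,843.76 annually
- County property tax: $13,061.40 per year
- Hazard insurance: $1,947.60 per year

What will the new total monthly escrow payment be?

$1,547.82

Windstorm insurance — $2,843.76 per year
County property tax — $13,061.40 per year
Hazard insurance — $1,947.60 per year
Total annual escrow = $17,852.76
Per month = $17,852.76 / 12 = $1,487.73
Shortage per month = $1,442.16 ÷ 24 = $60.09
New monthly escrow = $1,487.73 + $60.09 = $1,547.82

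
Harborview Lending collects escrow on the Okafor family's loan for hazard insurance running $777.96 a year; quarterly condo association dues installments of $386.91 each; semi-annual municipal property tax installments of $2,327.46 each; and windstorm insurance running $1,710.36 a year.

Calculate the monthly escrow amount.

$724.24

Hazard insurance: $777.96/yr
Condo association dues: $386.91 × 4 = $1,547.64/yr
Municipal property tax: $2,327.46 × 2 = $4,654.92/yr
Windstorm insurance: $1,710.36/yr
Combined annual = $777.96 + $1,547.64 + $4,654.92 + $1,710.36 = $8,690.88
Base monthly escrow = $8,690.88 ÷ 12 = $724.24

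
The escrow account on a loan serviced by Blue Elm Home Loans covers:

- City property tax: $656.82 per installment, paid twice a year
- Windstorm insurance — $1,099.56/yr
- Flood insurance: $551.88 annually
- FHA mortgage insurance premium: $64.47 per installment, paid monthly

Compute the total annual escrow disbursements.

City property tax — $656.82 × 2 = $1,313.64 annually
Windstorm insurance — $1,099.56 annually
Flood insurance — $551.88 annually
FHA mortgage insurance premium — $64.47 × 12 = $773.64 annually
Total annual escrow = $3,738.72

$3,738.72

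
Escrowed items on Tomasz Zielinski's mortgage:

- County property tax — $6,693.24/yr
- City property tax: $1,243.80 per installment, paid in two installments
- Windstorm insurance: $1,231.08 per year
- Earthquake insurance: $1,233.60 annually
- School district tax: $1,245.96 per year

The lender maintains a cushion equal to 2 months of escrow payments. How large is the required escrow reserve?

$2,148.58

County property tax = $6,693.24
City property tax = $1,243.80 × 2 = $2,487.60
Windstorm insurance = $1,231.08
Earthquake insurance = $1,233.60
School district tax = $1,245.96
Total per year = $6,693.24 + $2,487.60 + $1,231.08 + $1,233.60 + $1,245.96 = $12,891.48
Monthly = $12,891.48 / 12 = $1,074.29
Cushion = 2 × $1,074.29 = $2,148.58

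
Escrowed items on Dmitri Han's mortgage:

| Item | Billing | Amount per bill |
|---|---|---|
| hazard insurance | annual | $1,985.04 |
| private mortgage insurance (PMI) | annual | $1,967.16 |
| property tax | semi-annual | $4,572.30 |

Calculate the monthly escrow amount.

Hazard insurance: $1,985.04/yr
Private mortgage insurance (PMI): $1,967.16/yr
Property tax: $4,572.30 × 2 = $9,144.60/yr
Total per year = $1,985.04 + $1,967.16 + $9,144.60 = $13,096.80
Monthly escrow = $13,096.80 ÷ 12 = $1,091.40

$1,091.40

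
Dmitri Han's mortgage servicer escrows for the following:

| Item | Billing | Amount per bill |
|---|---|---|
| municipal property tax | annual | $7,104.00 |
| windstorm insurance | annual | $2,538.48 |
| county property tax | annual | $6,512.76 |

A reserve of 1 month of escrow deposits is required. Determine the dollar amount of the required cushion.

$1,346.27

Municipal property tax: $7,104.00 per year
Windstorm insurance: $2,538.48 per year
County property tax: $6,512.76 per year
Total annual escrow = $7,104.00 + $2,538.48 + $6,512.76 = $16,155.24
Base monthly escrow = $16,155.24 ÷ 12 = $1,346.27
Reserve = 1 × $1,346.27 = $1,346.27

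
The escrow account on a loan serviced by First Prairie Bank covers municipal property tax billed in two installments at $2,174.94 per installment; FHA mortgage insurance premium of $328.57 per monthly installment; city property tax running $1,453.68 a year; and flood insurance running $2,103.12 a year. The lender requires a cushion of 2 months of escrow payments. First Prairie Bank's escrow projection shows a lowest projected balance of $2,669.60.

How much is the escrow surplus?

Municipal property tax: $2,174.94 × 2 = $4,349.88
FHA mortgage insurance premium: $328.57 × 12 = $3,942.84
City property tax: $1,453.68
Flood insurance: $2,103.12
Combined annual = $4,349.88 + $3,942.84 + $1,453.68 + $2,103.12 = $11,849.52
Per month = $11,849.52 / 12 = $987.46
Cushion = 2 × $987.46 = $1,974.92
Surplus = $2,669.60 − $1,974.92 = $694.68

$694.68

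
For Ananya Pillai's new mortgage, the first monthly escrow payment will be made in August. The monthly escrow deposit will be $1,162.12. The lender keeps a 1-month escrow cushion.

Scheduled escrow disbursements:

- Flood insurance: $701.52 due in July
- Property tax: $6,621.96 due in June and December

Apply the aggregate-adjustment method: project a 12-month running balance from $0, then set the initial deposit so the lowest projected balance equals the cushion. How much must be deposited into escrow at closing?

Cushion = 1 × $1,162.12 = $1,162.12
Trial balance (start $0, +$1,162.12 each month, − disbursements):
  Aug: +$1,162.12 → $1,162.12
  Sep: +$1,162.12 → $2,324.24
  Oct: +$1,162.12 → $3,486.36
  Nov: +$1,162.12 → $4,648.48
  Dec: +$1,162.12 − $6,621.96 → -$811.36
  Jan: +$1,162.12 → $350.76
  Feb: +$1,162.12 → $1,512.88
  Mar: +$1,162.12 → $2,675.00
  Apr: +$1,162.12 → $3,837.12
  May: +$1,162.12 → $4,999.24
  Jun: +$1,162.12 − $6,621.96 → -$460.60
  Jul: +$1,162.12 − $701.52 → $0.00
Lowest trial balance = -$811.36 (Dec)
Initial deposit = cushion − low point = $1,162.12 − (-$811.36) = $1,973.48

$1,973.48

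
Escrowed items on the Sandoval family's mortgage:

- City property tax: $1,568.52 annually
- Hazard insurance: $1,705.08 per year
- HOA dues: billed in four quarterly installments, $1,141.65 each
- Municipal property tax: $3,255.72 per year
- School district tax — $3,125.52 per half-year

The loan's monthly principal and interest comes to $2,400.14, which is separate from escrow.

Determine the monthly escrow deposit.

$1,445.58

City property tax = $1,568.52 annually
Hazard insurance = $1,705.08 annually
HOA dues = $1,141.65 × 4 = $4,566.60 annually
Municipal property tax = $3,255.72 annually
School district tax = $3,125.52 × 2 = $6,251.04 annually
Total per year = $17,346.96
Monthly = $17,346.96 ÷ 12 = $1,445.58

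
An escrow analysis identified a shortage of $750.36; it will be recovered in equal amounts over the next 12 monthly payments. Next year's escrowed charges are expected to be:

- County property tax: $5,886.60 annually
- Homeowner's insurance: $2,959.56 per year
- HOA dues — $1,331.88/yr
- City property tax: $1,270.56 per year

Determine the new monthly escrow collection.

County property tax: $5,886.60
Homeowner's insurance: $2,959.56
HOA dues: $1,331.88
City property tax: $1,270.56
Total per year = $11,448.60
Monthly = $11,448.60 ÷ 12 = $954.05
Shortage spread = $750.36 ÷ 12 = $62.53/mo
Adjusted monthly = $954.05 + $62.53 = $1,016.58

$1,016.58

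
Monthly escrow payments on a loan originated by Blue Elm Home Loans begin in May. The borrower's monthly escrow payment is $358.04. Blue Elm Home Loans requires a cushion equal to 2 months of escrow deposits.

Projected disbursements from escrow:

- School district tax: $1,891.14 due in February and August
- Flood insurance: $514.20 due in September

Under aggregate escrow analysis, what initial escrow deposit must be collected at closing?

Cushion = 2 × $358.04 = $716.08
Trial balance (start $0, +$358.04 each month, − disbursements):
  May: +$358.04 → $358.04
  Jun: +$358.04 → $716.08
  Jul: +$358.04 → $1,074.12
  Aug: +$358.04 − $1,891.14 → -$458.98
  Sep: +$358.04 − $514.20 → -$615.14
  Oct: +$358.04 → -$257.10
  Nov: +$358.04 → $100.94
  Dec: +$358.04 → $458.98
  Jan: +$358.04 → $817.02
  Feb: +$358.04 − $1,891.14 → -$716.08
  Mar: +$358.04 → -$358.04
  Apr: +$358.04 → $0.00
Lowest trial balance = -$716.08 (Feb)
Initial deposit = cushion − low point = $716.08 − (-$716.08) = $1,432.16

$1,432.16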